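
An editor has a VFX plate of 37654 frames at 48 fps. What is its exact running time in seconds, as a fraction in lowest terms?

Running time = 37654 ÷ (48) = 37654 × 1/48 = 18827/24 s.

18827/24 seconds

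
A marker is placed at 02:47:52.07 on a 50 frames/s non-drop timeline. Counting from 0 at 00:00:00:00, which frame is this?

frame 503607

Total seconds to the label: (2 × 3600 + 47 × 60 + 52) = 10072.
Frame index = 10072 × 50 + 7 = 503607.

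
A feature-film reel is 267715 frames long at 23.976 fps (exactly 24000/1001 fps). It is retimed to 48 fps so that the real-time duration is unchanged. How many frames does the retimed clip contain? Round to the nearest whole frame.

Frames at target rate = 267715 × (48) / (24000/1001) = 53596543/100 ≈ 535965.430.
Nearest whole frame: 535965.

535965 frames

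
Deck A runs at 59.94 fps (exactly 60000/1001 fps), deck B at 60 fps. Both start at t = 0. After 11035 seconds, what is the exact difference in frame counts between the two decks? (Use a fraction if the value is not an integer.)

662100/1001 frames

A emits 60000/1001 × 11035 = 662100000/1001 frames; B emits 60 × 11035 = 662100.
Difference = 662100/1001 frames (≈ 661.4386); B is ahead of A.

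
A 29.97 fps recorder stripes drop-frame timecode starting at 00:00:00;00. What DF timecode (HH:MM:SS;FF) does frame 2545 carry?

Ten DF minutes hold 17982 frames, so frame 2545 lies in block 0 (frames 0–17981) with 2545 frames into that block.
The block's first minute is 1800 frames and the rest 1798 each; 2545 frames reaches minute 1, so 0 × 18 + 1 × 2 = 2 labels have been skipped so far.
Adding those back, label number 2545 + 2 = 2547 at 30 labels/s is 84 s + 27 f = 0 h 1 min 24 s frame 27, i.e. 00:01:24;27.

00:01:24;27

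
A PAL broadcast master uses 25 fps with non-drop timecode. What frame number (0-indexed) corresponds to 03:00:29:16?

frame 270741

Total seconds to the label: (3 × 3600 + 0 × 60 + 29) = 10829.
Frame index = 10829 × 25 + 16 = 270741.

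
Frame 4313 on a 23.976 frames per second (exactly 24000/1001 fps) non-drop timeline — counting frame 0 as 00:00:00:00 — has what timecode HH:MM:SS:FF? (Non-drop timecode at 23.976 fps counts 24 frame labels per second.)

4313 ÷ 24 = 179 full seconds, remainder 17 frames.
179 s = 0 h 2 min 59 s.
Timecode: 00:02:59:17.

00:02:59:17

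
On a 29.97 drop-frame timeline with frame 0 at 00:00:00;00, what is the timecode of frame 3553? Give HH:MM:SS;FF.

00:01:58;15

Ten DF minutes hold 17982 frames, so frame 3553 lies in block 0 (frames 0–17981) with 3553 frames into that block.
The block's first minute is 1800 frames and the rest 1798 each; 3553 frames reaches minute 1, so 0 × 18 + 1 × 2 = 2 labels have been skipped so far.
Adding those back, label number 3553 + 2 = 3555 at 30 labels/s is 118 s + 15 f = 0 h 1 min 58 s frame 15, i.e. 00:01:58;15.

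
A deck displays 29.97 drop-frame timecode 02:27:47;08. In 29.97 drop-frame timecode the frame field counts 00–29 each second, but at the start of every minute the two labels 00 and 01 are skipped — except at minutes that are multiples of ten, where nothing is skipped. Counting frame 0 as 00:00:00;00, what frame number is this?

265752

Complete 10-minute blocks: 14, each 17982 frames → 251748.
Remaining 7 whole minutes in the current block: 1800 + 6 × 1798 = 12588 frames.
Within the current minute: 47 × 30 + 8 − 2 = 1416 (labels ;00/;01 skipped at this minute). Total = 251748 + 12588 + 1416 = 265752.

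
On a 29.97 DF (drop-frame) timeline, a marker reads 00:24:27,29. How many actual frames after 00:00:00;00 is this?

43995

As if non-drop at 30 labels/s: (0 × 3600 + 24 × 60 + 27) × 30 + 29 = 44039.
Minute boundaries passed: 24; those not divisible by 10: 24 − 2 = 22; dropped labels = 2 × 22 = 44.
Actual frame index = 44039 − 44 = 43995.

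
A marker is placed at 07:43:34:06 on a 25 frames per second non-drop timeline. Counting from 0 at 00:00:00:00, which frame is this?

695356

Total seconds to the label: (7 × 3600 + 43 × 60 + 34) = 27814.
Frame index = 27814 × 25 + 6 = 695356.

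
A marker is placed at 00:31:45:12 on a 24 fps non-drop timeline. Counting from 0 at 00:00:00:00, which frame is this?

frame 45732

Total seconds to the label: (0 × 3600 + 31 × 60 + 45) = 1905.
Frame index = 1905 × 24 + 12 = 45732.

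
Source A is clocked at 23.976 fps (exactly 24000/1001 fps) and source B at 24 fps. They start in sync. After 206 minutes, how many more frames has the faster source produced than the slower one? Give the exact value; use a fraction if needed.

296640/1001 frames

206 min = 12360 s.
A emits 24000/1001 × 12360 = 296640000/1001 frames; B emits 24 × 12360 = 296640.
Difference = 296640/1001 frames (≈ 296.3437); B is ahead of A.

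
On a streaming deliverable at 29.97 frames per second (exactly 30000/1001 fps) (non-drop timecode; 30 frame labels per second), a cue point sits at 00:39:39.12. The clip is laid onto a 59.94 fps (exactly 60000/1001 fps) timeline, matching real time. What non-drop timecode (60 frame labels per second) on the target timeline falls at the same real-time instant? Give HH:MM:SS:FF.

00:39:39:24

Source frame index: (0×3600 + 39×60 + 39) × 30 + 12 = 71382.
Real time: 71382 / (30000/1001) = 11908897/5000 s.
Target frame: (11908897/5000) × (60000/1001) = 142764.
At 60 labels/s: frame 142764 → 00:39:39:24.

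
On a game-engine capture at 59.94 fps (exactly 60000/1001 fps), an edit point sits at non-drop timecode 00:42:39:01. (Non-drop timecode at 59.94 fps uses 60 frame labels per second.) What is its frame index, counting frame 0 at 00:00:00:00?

Total seconds to the label: (0 × 3600 + 42 × 60 + 39) = 2559.
Frame index = 2559 × 60 + 1 = 153541.

153541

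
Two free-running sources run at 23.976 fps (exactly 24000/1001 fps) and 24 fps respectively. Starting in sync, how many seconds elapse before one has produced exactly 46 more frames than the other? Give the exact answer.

23023/12 seconds

The gap grows by |24 − 24000/1001| = 24/1001 frames per second.
Time for a 46-frame gap: 46 ÷ (24/1001) = 23023/12 s.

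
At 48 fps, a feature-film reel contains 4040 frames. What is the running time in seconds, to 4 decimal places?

Running time = 4040 × 1/48 = 505/6 s ≈ 84.1667 s.

84.1667 seconds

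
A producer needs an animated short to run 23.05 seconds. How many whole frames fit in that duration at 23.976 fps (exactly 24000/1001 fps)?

552 frames

Frames = 23.05 × 24000/1001 = 553200/1001 ≈ 552.6474.
Complete frames: 552.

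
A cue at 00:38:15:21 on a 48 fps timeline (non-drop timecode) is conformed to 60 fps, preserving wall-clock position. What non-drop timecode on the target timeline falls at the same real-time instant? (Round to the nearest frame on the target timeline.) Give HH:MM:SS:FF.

Source frame index: (0×3600 + 38×60 + 15) × 48 + 21 = 110181.
Real time: 110181 / (48) = 36727/16 s.
Target frame: (36727/16) × (60) = 550905/4 ≈ 137726.250 → 137726.
At 60 labels/s: frame 137726 → 00:38:15:26.

00:38:15:26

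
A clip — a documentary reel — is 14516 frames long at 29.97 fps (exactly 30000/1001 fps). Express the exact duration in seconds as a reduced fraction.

3632629/7500 seconds

Running time = 14516 ÷ (30000/1001) = 14516 × 1001/30000 = 3632629/7500 s.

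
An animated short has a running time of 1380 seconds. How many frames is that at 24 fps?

33120 frames

Frames = 1380 × 24 = 33120.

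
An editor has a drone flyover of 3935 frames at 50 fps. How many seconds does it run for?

Running time = 3935 / (50) = 78.7 s.

78.7 seconds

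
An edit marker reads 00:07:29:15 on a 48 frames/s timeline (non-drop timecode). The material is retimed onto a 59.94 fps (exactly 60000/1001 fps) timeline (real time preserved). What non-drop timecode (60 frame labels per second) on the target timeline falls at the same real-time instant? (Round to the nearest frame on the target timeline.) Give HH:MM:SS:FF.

Source frame index: (0×3600 + 7×60 + 29) × 48 + 15 = 21567.
Real time: 21567 / (48) = 7189/16 s.
Target frame: (7189/16) × (60000/1001) = 296250/11 ≈ 26931.818 → 26932.
At 60 labels/s: frame 26932 → 00:07:28:52.

00:07:28:52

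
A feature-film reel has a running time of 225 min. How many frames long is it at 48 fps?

225 min = 13500 s.
Frames = 13500 × 48 = 648000.

648000 frames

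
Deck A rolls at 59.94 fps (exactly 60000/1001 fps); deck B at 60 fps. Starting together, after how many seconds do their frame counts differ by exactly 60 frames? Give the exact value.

1001 seconds

The gap grows by |60 − 60000/1001| = 60/1001 frames per second.
Time for a 60-frame gap: 60 ÷ (60/1001) = 1001 s.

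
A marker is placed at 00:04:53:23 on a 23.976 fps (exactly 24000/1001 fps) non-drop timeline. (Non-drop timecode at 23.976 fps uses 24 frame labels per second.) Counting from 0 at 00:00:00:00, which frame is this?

7055

Total seconds to the label: (0 × 3600 + 4 × 60 + 53) = 293.
Frame index = 293 × 24 + 23 = 7055.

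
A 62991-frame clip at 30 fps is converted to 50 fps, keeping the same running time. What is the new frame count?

104985 frames

Target frames = source frames × (target rate / source rate) = 62991 × (50)/(30) = 62991 × 5/3 = 104985.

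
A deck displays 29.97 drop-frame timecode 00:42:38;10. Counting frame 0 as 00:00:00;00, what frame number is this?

Complete 10-minute blocks: 4, each 17982 frames → 71928.
Remaining 2 whole minutes in the current block: 1800 + 1 × 1798 = 3598 frames.
Within the current minute: 38 × 30 + 10 − 2 = 1148 (labels ;00/;01 skipped at this minute). Total = 71928 + 3598 + 1148 = 76674.

76674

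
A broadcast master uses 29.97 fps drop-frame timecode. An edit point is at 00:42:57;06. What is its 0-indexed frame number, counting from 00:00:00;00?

As if non-drop at 30 labels/s: (0 × 3600 + 42 × 60 + 57) × 30 + 6 = 77316.
Minute boundaries passed: 42; those not divisible by 10: 42 − 4 = 38; dropped labels = 2 × 38 = 76.
Actual frame index = 77316 − 76 = 77240.

77240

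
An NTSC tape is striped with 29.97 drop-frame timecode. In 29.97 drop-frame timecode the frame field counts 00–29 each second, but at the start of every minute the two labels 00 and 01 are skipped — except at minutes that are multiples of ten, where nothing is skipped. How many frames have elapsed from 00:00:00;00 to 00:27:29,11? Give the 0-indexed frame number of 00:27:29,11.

49431

Complete 10-minute blocks: 2, each 17982 frames → 35964.
Remaining 7 whole minutes in the current block: 1800 + 6 × 1798 = 12588 frames.
Within the current minute: 29 × 30 + 11 − 2 = 879 (labels ;00/;01 skipped at this minute). Total = 35964 + 12588 + 879 = 49431.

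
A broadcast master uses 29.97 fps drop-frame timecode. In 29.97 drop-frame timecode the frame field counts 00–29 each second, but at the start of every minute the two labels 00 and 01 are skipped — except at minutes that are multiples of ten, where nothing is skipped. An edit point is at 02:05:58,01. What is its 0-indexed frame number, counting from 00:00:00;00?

226515

Complete 10-minute blocks: 12, each 17982 frames → 215784.
Remaining 5 whole minutes in the current block: 1800 + 4 × 1798 = 8992 frames.
Within the current minute: 58 × 30 + 1 − 2 = 1739 (labels ;00/;01 skipped at this minute). Total = 215784 + 8992 + 1739 = 226515.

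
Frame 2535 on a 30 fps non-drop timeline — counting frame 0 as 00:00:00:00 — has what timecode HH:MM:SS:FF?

2535 ÷ 30 = 84 full seconds, remainder 15 frames.
84 s = 0 h 1 min 24 s.
Timecode: 00:01:24:15.

00:01:24:15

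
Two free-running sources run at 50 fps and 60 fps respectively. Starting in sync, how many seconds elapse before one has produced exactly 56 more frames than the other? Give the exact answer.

The gap grows by |60 − 50| = 10 frames per second.
Time for a 56-frame gap: 56 ÷ (10) = 5.6 s.

5.6 seconds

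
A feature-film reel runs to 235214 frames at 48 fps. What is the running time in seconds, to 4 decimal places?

Running time = 235214 × 1/48 = 117607/24 s ≈ 4900.2917 s.

4900.2917 seconds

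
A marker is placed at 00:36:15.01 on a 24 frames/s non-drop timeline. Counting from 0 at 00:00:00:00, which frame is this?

Total seconds to the label: (0 × 3600 + 36 × 60 + 15) = 2175.
Frame index = 2175 × 24 + 1 = 52201.

52201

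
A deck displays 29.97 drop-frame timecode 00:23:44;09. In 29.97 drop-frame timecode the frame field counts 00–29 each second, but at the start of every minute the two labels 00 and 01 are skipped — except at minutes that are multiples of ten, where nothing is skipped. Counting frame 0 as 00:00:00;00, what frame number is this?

42687

Complete 10-minute blocks: 2, each 17982 frames → 35964.
Remaining 3 whole minutes in the current block: 1800 + 2 × 1798 = 5396 frames.
Within the current minute: 44 × 30 + 9 − 2 = 1327 (labels ;00/;01 skipped at this minute). Total = 35964 + 5396 + 1327 = 42687.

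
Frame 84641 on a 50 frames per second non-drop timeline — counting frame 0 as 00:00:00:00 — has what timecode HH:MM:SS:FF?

00:28:12:41

84641 ÷ 50 = 1692 full seconds, remainder 41 frames.
1692 s = 0 h 28 min 12 s.
Timecode: 00:28:12:41.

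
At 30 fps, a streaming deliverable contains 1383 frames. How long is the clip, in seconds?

Running time = 1383 / (30) = 46.1 s.

46.1 seconds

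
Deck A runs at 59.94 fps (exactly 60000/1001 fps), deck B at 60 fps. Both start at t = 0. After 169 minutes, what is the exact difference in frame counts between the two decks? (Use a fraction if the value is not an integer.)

46800/77 frames

169 min = 10140 s.
A emits 60000/1001 × 10140 = 46800000/77 frames; B emits 60 × 10140 = 608400.
Difference = 46800/77 frames (≈ 607.7922); B is ahead of A.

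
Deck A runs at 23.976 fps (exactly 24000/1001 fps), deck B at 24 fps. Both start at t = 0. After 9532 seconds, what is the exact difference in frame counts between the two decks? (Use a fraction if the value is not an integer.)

228768/1001 frames

A emits 24000/1001 × 9532 = 228768000/1001 frames; B emits 24 × 9532 = 228768.
Difference = 228768/1001 frames (≈ 228.5395); B is ahead of A.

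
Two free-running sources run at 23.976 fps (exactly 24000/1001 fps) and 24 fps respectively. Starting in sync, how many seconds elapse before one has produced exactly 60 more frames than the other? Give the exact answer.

The gap grows by |24 − 24000/1001| = 24/1001 frames per second.
Time for a 60-frame gap: 60 ÷ (24/1001) = 2502.5 s.

2502.5 seconds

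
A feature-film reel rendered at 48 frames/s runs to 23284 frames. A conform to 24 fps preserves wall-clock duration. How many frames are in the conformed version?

Target frames = source frames × (target rate / source rate) = 23284 × (24)/(48) = 23284 × 1/2 = 11642.

11642 frames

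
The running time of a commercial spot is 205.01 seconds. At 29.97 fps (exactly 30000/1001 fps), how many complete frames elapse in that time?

Frames = 205.01 × 30000/1001 = 473100/77 ≈ 6144.1558.
Complete frames: 6144.

6144 frames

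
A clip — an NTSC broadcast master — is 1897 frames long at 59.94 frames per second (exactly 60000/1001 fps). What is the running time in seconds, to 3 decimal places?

Running time = 1897 × 1001/60000 = 1898897/60000 s ≈ 31.648 s.

31.648 seconds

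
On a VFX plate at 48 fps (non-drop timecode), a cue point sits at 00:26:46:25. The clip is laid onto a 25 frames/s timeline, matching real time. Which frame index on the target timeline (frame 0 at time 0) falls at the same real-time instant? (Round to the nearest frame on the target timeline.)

frame 40163

Source frame index: (0×3600 + 26×60 + 46) × 48 + 25 = 77113.
Real time: 77113 / (48) = 77113/48 s.
Target frame: (77113/48) × (25) = 1927825/48 ≈ 40163.021 → 40163.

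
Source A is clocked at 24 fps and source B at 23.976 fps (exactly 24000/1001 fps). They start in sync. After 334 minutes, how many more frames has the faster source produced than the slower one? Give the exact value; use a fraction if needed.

480960/1001 frames

334 min = 20040 s.
A emits 24 × 20040 = 480960 frames; B emits 24000/1001 × 20040 = 480960000/1001.
Difference = 480960/1001 frames (≈ 480.4795); B is behind A.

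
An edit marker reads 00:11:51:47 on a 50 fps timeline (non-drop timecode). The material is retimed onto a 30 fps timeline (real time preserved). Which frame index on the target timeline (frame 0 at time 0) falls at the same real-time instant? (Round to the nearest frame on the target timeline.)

Source frame index: (0×3600 + 11×60 + 51) × 50 + 47 = 35597.
Real time: 35597 / (50) = 35597/50 s.
Target frame: (35597/50) × (30) = 106791/5 ≈ 21358.200 → 21358.

frame 21358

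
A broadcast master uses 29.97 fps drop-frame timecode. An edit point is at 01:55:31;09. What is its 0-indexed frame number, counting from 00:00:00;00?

Complete 10-minute blocks: 11, each 17982 frames → 197802.
Remaining 5 whole minutes in the current block: 1800 + 4 × 1798 = 8992 frames.
Within the current minute: 31 × 30 + 9 − 2 = 937 (labels ;00/;01 skipped at this minute). Total = 197802 + 8992 + 937 = 207731.

207731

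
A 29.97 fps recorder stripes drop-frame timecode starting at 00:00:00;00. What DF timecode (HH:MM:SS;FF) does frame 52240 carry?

00:29:03;04

Each 10-minute DF block holds 10 × 60 × 30 − 9 × 2 = 17982 frames. 52240 ÷ 17982 → 2 full blocks, remainder 16276.
Within the partial block the first minute is 1800 frames and each further minute 1798, so 9 further minute boundaries passed. Total skipped labels = 18 × 2 + 2 × 9 = 54.
Non-drop label index = 52240 + 54 = 52294; at 30 labels/s that is 00:29:03:04, i.e. DF 00:29:03;04.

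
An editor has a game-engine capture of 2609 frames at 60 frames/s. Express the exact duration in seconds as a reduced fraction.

2609/60 seconds

Running time = 2609 ÷ (60) = 2609 × 1/60 = 2609/60 s.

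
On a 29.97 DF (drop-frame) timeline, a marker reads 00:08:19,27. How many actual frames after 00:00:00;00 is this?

Complete 10-minute blocks: 0, each 17982 frames → 0.
Remaining 8 whole minutes in the current block: 1800 + 7 × 1798 = 14386 frames.
Within the current minute: 19 × 30 + 27 − 2 = 595 (labels ;00/;01 skipped at this minute). Total = 0 + 14386 + 595 = 14981.

14981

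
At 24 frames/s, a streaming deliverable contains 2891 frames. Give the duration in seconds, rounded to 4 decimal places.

120.4583 seconds

Running time = 2891 × 1/24 = 2891/24 s ≈ 120.4583 s.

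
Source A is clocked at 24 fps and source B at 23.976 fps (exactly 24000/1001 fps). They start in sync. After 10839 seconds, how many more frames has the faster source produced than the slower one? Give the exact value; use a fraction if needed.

A emits 24 × 10839 = 260136 frames; B emits 24000/1001 × 10839 = 260136000/1001.
Difference = 260136/1001 frames (≈ 259.8761); B is behind A.

260136/1001 frames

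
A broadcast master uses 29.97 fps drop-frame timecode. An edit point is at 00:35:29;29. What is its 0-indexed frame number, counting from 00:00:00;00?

63835

As if non-drop at 30 labels/s: (0 × 3600 + 35 × 60 + 29) × 30 + 29 = 63899.
Minute boundaries passed: 35; those not divisible by 10: 35 − 3 = 32; dropped labels = 2 × 32 = 64.
Actual frame index = 63899 − 64 = 63835.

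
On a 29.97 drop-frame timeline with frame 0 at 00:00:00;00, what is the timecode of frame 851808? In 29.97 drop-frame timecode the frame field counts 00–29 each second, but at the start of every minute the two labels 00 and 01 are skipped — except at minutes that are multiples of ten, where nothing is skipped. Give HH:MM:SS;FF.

07:53:42;00

Ten DF minutes hold 17982 frames, so frame 851808 lies in block 47 (frames 845154–863135) with 6654 frames into that block.
The block's first minute is 1800 frames and the rest 1798 each; 6654 frames reaches minute 3, so 47 × 18 + 3 × 2 = 852 labels have been skipped so far.
Adding those back, label number 851808 + 852 = 852660 at 30 labels/s is 28422 s + 0 f = 7 h 53 min 42 s frame 0, i.e. 07:53:42;00.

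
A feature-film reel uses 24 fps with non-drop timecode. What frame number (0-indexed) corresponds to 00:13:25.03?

frame 19323

Total seconds to the label: (0 × 3600 + 13 × 60 + 25) = 805.
Frame index = 805 × 24 + 3 = 19323.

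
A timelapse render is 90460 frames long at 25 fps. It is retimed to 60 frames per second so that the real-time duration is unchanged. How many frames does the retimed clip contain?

217104 frames

Target frames = source frames × (target rate / source rate) = 90460 × (60)/(25) = 90460 × 12/5 = 217104.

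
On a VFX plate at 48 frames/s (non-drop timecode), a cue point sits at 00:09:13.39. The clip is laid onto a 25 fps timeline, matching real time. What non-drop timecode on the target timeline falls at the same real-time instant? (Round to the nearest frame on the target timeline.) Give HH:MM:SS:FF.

Source frame index: (0×3600 + 9×60 + 13) × 48 + 39 = 26583.
Real time: 26583 / (48) = 8861/16 s.
Target frame: (8861/16) × (25) = 221525/16 ≈ 13845.312 → 13845.
At 25 labels/s: frame 13845 → 00:09:13:20.

00:09:13:20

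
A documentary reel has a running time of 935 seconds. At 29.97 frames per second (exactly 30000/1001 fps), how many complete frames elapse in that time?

28021 frames

Frames = 935 × 30000/1001 = 2550000/91 ≈ 28021.9780.
Complete frames: 28021.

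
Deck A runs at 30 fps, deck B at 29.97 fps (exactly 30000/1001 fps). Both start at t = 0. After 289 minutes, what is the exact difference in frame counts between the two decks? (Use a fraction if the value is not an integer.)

520200/1001 frames

289 min = 17340 s.
A emits 30 × 17340 = 520200 frames; B emits 30000/1001 × 17340 = 520200000/1001.
Difference = 520200/1001 frames (≈ 519.6803); B is behind A.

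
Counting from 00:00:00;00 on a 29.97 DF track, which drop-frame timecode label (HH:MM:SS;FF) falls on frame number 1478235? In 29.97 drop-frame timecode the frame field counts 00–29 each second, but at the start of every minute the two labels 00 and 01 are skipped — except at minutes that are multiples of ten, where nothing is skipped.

13:42:03;25

Each 10-minute DF block holds 10 × 60 × 30 − 9 × 2 = 17982 frames. 1478235 ÷ 17982 → 82 full blocks, remainder 3711.
Within the partial block the first minute is 1800 frames and each further minute 1798, so 2 further minute boundaries passed. Total skipped labels = 18 × 82 + 2 × 2 = 1480.
Non-drop label index = 1478235 + 1480 = 1479715; at 30 labels/s that is 13:42:03:25, i.e. DF 13:42:03;25.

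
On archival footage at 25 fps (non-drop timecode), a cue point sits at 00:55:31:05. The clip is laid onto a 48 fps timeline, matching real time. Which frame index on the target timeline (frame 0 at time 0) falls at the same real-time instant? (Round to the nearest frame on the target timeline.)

frame 159898

Source frame index: (0×3600 + 55×60 + 31) × 25 + 5 = 83280.
Real time: 83280 / (25) = 16656/5 s.
Target frame: (16656/5) × (48) = 799488/5 ≈ 159897.600 → 159898.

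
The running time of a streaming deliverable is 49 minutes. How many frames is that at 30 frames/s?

49 min = 2940 s.
Frames = 2940 × 30 = 88200.

88200 frames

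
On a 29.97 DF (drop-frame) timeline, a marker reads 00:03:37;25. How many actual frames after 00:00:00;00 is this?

6529

Complete 10-minute blocks: 0, each 17982 frames → 0.
Remaining 3 whole minutes in the current block: 1800 + 2 × 1798 = 5396 frames.
Within the current minute: 37 × 30 + 25 − 2 = 1133 (labels ;00/;01 skipped at this minute). Total = 0 + 5396 + 1133 = 6529.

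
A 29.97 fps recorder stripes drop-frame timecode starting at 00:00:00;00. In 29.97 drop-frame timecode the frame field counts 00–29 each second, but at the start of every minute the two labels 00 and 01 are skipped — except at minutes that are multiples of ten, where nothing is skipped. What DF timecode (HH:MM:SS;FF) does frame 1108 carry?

Ten DF minutes hold 17982 frames, so frame 1108 lies in block 0 (frames 0–17981) with 1108 frames into that block.
The block's first minute is 1800 frames and the rest 1798 each; 1108 frames reaches minute 0, so 0 × 18 + 0 × 2 = 0 labels have been skipped so far.
Adding those back, label number 1108 + 0 = 1108 at 30 labels/s is 36 s + 28 f = 0 h 0 min 36 s frame 28, i.e. 00:00:36;28.

00:00:36;28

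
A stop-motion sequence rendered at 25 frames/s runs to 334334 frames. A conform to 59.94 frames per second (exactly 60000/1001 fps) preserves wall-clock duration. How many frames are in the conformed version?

801600 frames

Target frames = source frames × (target rate / source rate) = 334334 × (60000/1001)/(25) = 334334 × 2400/1001 = 801600.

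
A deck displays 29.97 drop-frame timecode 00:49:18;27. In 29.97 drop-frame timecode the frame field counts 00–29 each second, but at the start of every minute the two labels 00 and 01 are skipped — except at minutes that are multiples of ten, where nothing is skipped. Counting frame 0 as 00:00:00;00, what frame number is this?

88677

As if non-drop at 30 labels/s: (0 × 3600 + 49 × 60 + 18) × 30 + 27 = 88767.
Minute boundaries passed: 49; those not divisible by 10: 49 − 4 = 45; dropped labels = 2 × 45 = 90.
Actual frame index = 88767 − 90 = 88677.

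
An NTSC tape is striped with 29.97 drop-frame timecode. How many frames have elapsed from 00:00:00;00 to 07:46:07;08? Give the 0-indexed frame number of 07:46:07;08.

838178

As if non-drop at 30 labels/s: (7 × 3600 + 46 × 60 + 7) × 30 + 8 = 839018.
Minute boundaries passed: 466; those not divisible by 10: 466 − 46 = 420; dropped labels = 2 × 420 = 840.
Actual frame index = 839018 − 840 = 838178.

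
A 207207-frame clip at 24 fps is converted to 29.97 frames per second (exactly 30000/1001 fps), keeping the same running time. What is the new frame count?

258750 frames

Target frames = source frames × (target rate / source rate) = 207207 × (30000/1001)/(24) = 207207 × 1250/1001 = 258750.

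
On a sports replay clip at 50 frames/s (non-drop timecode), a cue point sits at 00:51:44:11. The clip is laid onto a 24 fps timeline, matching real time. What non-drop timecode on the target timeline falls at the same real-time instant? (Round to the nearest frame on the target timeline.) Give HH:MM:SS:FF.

Source frame index: (0×3600 + 51×60 + 44) × 50 + 11 = 155211.
Real time: 155211 / (50) = 155211/50 s.
Target frame: (155211/50) × (24) = 1862532/25 ≈ 74501.280 → 74501.
At 24 labels/s: frame 74501 → 00:51:44:05.

00:51:44:05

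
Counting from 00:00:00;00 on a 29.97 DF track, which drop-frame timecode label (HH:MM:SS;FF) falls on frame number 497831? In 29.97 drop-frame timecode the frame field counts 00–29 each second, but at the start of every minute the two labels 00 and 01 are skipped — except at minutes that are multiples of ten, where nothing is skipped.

Ten DF minutes hold 17982 frames, so frame 497831 lies in block 27 (frames 485514–503495) with 12317 frames into that block.
The block's first minute is 1800 frames and the rest 1798 each; 12317 frames reaches minute 6, so 27 × 18 + 6 × 2 = 498 labels have been skipped so far.
Adding those back, label number 497831 + 498 = 498329 at 30 labels/s is 16610 s + 29 f = 4 h 36 min 50 s frame 29, i.e. 04:36:50;29.

04:36:50;29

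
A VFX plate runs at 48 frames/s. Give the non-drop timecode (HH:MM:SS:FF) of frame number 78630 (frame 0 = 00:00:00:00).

00:27:18:06

78630 ÷ 48 = 1638 full seconds, remainder 6 frames.
1638 s = 0 h 27 min 18 s.
Timecode: 00:27:18:06.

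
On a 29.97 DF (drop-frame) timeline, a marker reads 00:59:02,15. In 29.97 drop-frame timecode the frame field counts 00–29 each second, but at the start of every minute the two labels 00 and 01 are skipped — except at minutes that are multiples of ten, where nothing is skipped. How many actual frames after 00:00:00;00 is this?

As if non-drop at 30 labels/s: (0 × 3600 + 59 × 60 + 2) × 30 + 15 = 106275.
Minute boundaries passed: 59; those not divisible by 10: 59 − 5 = 54; dropped labels = 2 × 54 = 108.
Actual frame index = 106275 − 108 = 106167.

106167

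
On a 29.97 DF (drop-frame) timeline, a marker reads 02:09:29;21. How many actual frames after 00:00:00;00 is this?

232857

Complete 10-minute blocks: 12, each 17982 frames → 215784.
Remaining 9 whole minutes in the current block: 1800 + 8 × 1798 = 16184 frames.
Within the current minute: 29 × 30 + 21 − 2 = 889 (labels ;00/;01 skipped at this minute). Total = 215784 + 16184 + 889 = 232857.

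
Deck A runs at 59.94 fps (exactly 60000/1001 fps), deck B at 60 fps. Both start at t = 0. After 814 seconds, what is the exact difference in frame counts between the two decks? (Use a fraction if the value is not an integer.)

4440/91 frames

A emits 60000/1001 × 814 = 4440000/91 frames; B emits 60 × 814 = 48840.
Difference = 4440/91 frames (≈ 48.7912); B is ahead of A.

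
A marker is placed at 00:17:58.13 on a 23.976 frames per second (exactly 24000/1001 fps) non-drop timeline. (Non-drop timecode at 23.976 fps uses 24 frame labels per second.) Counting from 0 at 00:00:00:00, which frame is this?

Total seconds to the label: (0 × 3600 + 17 × 60 + 58) = 1078.
Frame index = 1078 × 24 + 13 = 25885.

frame 25885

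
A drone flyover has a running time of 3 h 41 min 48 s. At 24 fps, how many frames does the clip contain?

3 h 41 min 48 s = 13308 s.
Frames = 13308 × 24 = 319392.

319392 frames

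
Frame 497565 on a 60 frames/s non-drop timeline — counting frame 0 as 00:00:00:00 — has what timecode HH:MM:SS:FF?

497565 ÷ 60 = 8292 full seconds, remainder 45 frames.
8292 s = 2 h 18 min 12 s.
Timecode: 02:18:12:45.

02:18:12:45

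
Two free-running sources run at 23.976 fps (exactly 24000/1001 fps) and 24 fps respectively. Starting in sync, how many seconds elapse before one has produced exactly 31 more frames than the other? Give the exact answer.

31031/24 seconds

The gap grows by |24 − 24000/1001| = 24/1001 frames per second.
Time for a 31-frame gap: 31 ÷ (24/1001) = 31031/24 s.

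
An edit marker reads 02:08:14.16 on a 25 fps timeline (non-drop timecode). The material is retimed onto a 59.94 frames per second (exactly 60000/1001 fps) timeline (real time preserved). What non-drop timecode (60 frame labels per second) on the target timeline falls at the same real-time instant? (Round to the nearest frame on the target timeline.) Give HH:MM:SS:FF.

02:08:06:57

Source frame index: (2×3600 + 8×60 + 14) × 25 + 16 = 192366.
Real time: 192366 / (25) = 192366/25 s.
Target frame: (192366/25) × (60000/1001) = 461678400/1001 ≈ 461217.183 → 461217.
At 60 labels/s: frame 461217 → 02:08:06:57.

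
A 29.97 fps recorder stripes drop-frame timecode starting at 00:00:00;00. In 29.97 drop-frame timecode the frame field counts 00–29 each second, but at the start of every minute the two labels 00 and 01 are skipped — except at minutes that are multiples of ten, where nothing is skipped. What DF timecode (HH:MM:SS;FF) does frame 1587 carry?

00:00:52;27

Each 10-minute DF block holds 10 × 60 × 30 − 9 × 2 = 17982 frames. 1587 ÷ 17982 → 0 full blocks, remainder 1587.
Within the partial block the first minute is 1800 frames and each further minute 1798, so 0 further minute boundaries passed. Total skipped labels = 18 × 0 + 2 × 0 = 0.
Non-drop label index = 1587 + 0 = 1587; at 30 labels/s that is 00:00:52:27, i.e. DF 00:00:52;27.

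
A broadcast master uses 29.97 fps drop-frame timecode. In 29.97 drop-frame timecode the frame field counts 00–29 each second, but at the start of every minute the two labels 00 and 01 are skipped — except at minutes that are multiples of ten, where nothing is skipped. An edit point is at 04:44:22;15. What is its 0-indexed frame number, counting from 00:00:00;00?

As if non-drop at 30 labels/s: (4 × 3600 + 44 × 60 + 22) × 30 + 15 = 511875.
Minute boundaries passed: 284; those not divisible by 10: 284 − 28 = 256; dropped labels = 2 × 256 = 512.
Actual frame index = 511875 − 512 = 511363.

511363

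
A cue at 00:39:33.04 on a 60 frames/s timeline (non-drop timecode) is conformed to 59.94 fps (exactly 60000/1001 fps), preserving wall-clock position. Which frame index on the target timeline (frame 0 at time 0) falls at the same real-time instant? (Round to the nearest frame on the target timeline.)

Source frame index: (0×3600 + 39×60 + 33) × 60 + 4 = 142384.
Real time: 142384 / (60) = 35596/15 s.
Target frame: (35596/15) × (60000/1001) = 12944000/91 ≈ 142241.758 → 142242.

frame 142242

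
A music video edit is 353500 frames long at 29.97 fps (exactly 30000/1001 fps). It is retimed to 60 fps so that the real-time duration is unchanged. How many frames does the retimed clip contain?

Target frames = source frames × (target rate / source rate) = 353500 × (60)/(30000/1001) = 353500 × 1001/500 = 707707.

707707 frames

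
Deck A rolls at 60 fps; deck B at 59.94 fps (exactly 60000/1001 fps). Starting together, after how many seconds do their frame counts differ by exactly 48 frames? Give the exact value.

The gap grows by |60000/1001 − 60| = 60/1001 frames per second.
Time for a 48-frame gap: 48 ÷ (60/1001) = 800.8 s.

800.8 seconds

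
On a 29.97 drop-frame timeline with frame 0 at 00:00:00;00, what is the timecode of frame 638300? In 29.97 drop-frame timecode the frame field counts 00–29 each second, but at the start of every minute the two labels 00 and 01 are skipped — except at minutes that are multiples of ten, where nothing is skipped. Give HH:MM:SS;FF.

05:54:57;28

Each 10-minute DF block holds 10 × 60 × 30 − 9 × 2 = 17982 frames. 638300 ÷ 17982 → 35 full blocks, remainder 8930.
Within the partial block the first minute is 1800 frames and each further minute 1798, so 4 further minute boundaries passed. Total skipped labels = 18 × 35 + 2 × 4 = 638.
Non-drop label index = 638300 + 638 = 638938; at 30 labels/s that is 05:54:57:28, i.e. DF 05:54:57;28.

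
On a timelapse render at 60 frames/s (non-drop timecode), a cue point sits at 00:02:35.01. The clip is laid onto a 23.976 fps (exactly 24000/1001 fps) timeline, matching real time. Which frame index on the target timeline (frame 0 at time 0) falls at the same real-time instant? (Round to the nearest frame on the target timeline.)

Source frame index: (0×3600 + 2×60 + 35) × 60 + 1 = 9301.
Real time: 9301 / (60) = 9301/60 s.
Target frame: (9301/60) × (24000/1001) = 3720400/1001 ≈ 3716.683 → 3717.

frame 3717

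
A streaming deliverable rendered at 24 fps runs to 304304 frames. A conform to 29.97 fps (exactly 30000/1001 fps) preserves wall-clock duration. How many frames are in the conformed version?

Target frames = source frames × (target rate / source rate) = 304304 × (30000/1001)/(24) = 304304 × 1250/1001 = 380000.

380000 frames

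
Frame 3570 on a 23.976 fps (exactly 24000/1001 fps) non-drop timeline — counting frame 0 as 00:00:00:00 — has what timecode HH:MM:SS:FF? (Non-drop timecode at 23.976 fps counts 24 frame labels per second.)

3570 ÷ 24 = 148 full seconds, remainder 18 frames.
148 s = 0 h 2 min 28 s.
Timecode: 00:02:28:18.

00:02:28:18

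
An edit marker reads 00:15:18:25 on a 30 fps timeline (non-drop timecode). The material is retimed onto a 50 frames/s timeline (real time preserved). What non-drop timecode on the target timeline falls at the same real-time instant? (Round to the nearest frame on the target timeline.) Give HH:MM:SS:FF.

Source frame index: (0×3600 + 15×60 + 18) × 30 + 25 = 27565.
Real time: 27565 / (30) = 5513/6 s.
Target frame: (5513/6) × (50) = 137825/3 ≈ 45941.667 → 45942.
At 50 labels/s: frame 45942 → 00:15:18:42.

00:15:18:42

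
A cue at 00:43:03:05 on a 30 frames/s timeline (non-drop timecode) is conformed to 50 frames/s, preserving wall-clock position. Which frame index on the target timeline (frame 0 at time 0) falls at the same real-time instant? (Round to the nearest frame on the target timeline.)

frame 129158

Source frame index: (0×3600 + 43×60 + 3) × 30 + 5 = 77495.
Real time: 77495 / (30) = 15499/6 s.
Target frame: (15499/6) × (50) = 387475/3 ≈ 129158.333 → 129158.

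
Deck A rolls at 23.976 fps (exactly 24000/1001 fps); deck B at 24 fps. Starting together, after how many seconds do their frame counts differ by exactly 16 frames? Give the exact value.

The gap grows by |24 − 24000/1001| = 24/1001 frames per second.
Time for a 16-frame gap: 16 ÷ (24/1001) = 2002/3 s.

2002/3 seconds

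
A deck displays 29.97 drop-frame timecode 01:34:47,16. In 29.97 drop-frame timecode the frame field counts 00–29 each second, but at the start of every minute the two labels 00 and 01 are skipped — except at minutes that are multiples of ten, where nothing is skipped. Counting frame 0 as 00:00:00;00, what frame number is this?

As if non-drop at 30 labels/s: (1 × 3600 + 34 × 60 + 47) × 30 + 16 = 170626.
Minute boundaries passed: 94; those not divisible by 10: 94 − 9 = 85; dropped labels = 2 × 85 = 170.
Actual frame index = 170626 − 170 = 170456.

170456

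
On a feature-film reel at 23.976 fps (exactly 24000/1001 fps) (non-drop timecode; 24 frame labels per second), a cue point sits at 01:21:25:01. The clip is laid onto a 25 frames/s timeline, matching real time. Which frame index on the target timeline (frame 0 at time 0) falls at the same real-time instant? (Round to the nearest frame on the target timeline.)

Source frame index: (1×3600 + 21×60 + 25) × 24 + 1 = 117241.
Real time: 117241 / (24000/1001) = 117358241/24000 s.
Target frame: (117358241/24000) × (25) = 117358241/960 ≈ 122248.168 → 122248.

frame 122248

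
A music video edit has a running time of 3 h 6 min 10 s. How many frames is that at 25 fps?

3 h 6 min 10 s = 11170 s.
Frames = 11170 × 25 = 279250.

279250 frames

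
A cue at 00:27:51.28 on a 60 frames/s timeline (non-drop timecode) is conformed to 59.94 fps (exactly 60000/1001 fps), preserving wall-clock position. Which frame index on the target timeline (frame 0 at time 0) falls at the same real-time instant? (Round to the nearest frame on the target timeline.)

frame 100188

Source frame index: (0×3600 + 27×60 + 51) × 60 + 28 = 100288.
Real time: 100288 / (60) = 25072/15 s.
Target frame: (25072/15) × (60000/1001) = 100288000/1001 ≈ 100187.812 → 100188.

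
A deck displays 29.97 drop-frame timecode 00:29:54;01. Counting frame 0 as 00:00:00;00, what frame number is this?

As if non-drop at 30 labels/s: (0 × 3600 + 29 × 60 + 54) × 30 + 1 = 53821.
Minute boundaries passed: 29; those not divisible by 10: 29 − 2 = 27; dropped labels = 2 × 27 = 54.
Actual frame index = 53821 − 54 = 53767.

53767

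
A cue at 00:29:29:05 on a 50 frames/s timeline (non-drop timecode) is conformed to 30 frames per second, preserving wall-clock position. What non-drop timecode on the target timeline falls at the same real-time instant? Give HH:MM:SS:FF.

Source frame index: (0×3600 + 29×60 + 29) × 50 + 5 = 88455.
Real time: 88455 / (50) = 17691/10 s.
Target frame: (17691/10) × (30) = 53073.
At 30 labels/s: frame 53073 → 00:29:29:03.

00:29:29:03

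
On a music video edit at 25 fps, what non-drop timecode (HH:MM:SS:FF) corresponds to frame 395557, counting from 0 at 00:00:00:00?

395557 ÷ 25 = 15822 full seconds, remainder 7 frames.
15822 s = 4 h 23 min 42 s.
Timecode: 04:23:42:07.

04:23:42:07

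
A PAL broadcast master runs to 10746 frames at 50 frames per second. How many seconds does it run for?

214.92 seconds

Running time = 10746 / (50) = 214.92 s.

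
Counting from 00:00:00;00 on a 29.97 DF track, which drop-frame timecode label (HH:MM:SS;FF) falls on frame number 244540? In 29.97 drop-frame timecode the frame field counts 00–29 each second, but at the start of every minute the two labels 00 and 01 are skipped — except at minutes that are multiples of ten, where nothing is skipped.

Each 10-minute DF block holds 10 × 60 × 30 − 9 × 2 = 17982 frames. 244540 ÷ 17982 → 13 full blocks, remainder 10774.
Within the partial block the first minute is 1800 frames and each further minute 1798, so 5 further minute boundaries passed. Total skipped labels = 18 × 13 + 2 × 5 = 244.
Non-drop label index = 244540 + 244 = 244784; at 30 labels/s that is 02:15:59:14, i.e. DF 02:15:59;14.

02:15:59;14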